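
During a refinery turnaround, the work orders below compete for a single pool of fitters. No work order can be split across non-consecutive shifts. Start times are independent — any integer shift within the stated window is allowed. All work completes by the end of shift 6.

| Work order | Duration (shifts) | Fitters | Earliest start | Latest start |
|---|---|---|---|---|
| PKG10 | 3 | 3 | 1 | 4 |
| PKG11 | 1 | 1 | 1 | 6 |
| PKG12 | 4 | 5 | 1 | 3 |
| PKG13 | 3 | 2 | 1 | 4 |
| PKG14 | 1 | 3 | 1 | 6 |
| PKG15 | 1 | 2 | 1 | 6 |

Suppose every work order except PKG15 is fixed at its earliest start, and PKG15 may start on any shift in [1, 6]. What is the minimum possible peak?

14

PKG15@1: s1:16  s2:10  s3:10  s4:5  s5:0  s6:0 → peak 16
PKG15@2: s1:14  s2:12  s3:10  s4:5  s5:0  s6:0 → peak 14
PKG15@3: s1:14  s2:10  s3:12  s4:5  s5:0  s6:0 → peak 14
PKG15@4: s1:14  s2:10  s3:10  s4:7  s5:0  s6:0 → peak 14
PKG15@5: s1:14  s2:10  s3:10  s4:5  s5:2  s6:0 → peak 14
PKG15@6: s1:14  s2:10  s3:10  s4:5  s5:0  s6:2 → peak 14
Best is PKG15@2, peak 14.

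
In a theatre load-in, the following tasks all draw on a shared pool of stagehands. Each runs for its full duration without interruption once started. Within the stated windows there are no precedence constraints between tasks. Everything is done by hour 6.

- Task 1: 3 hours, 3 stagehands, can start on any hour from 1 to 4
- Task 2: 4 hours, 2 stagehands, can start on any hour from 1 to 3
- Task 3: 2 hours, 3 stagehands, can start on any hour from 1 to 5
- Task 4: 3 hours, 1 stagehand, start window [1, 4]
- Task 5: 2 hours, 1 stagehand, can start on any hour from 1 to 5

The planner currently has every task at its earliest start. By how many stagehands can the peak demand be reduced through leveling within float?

5

Early-start peak: h1:10  h2:10  h3:6  h4:2  h5:0  h6:0 ⇒ 10.
Leveled (Task 1@1, Task 2@1, Task 3@5, Task 4@4, Task 5@4): h1:5  h2:5  h3:5  h4:4  h5:5  h6:4 ⇒ 5.
Reduction 10 − 5 = 5.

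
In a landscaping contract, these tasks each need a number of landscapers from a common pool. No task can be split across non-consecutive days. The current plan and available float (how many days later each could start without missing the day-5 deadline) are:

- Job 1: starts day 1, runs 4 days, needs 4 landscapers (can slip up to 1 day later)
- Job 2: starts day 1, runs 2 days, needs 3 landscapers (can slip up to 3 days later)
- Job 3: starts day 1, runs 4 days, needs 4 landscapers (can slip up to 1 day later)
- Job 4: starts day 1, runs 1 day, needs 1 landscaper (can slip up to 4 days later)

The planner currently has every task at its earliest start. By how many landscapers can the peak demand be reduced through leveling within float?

Early-start peak: d1:12  d2:11  d3:8  d4:8  d5:0 ⇒ 12.
Leveled (Job 1@1, Job 2@1, Job 3@1, Job 4@3): d1:11  d2:11  d3:9  d4:8  d5:0 ⇒ 11.
Reduction 12 − 11 = 1.

1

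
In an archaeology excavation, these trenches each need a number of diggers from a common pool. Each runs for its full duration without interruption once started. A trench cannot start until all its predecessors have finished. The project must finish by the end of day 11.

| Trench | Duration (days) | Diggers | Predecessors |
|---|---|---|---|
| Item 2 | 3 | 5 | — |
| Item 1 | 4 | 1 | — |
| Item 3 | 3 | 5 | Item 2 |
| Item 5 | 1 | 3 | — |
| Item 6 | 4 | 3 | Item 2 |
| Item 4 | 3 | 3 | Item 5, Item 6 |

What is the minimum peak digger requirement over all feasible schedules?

8

Early-start (Item 2@1, Item 1@1, Item 3@4, Item 5@1, Item 6@4, Item 4@8) gives peak 9: d1:9  d2:6  d3:6  d4:9  d5:8  d6:8  d7:3  d8:3  d9:3  d10:3  d11:0.
Shift Item 5→7, Item 6→5, Item 4→9.
Schedule Item 2@1, Item 1@1, Item 3@4, Item 5@7, Item 6@5, Item 4@9: d1:6  d2:6  d3:6  d4:6  d5:8  d6:8  d7:6  d8:3  d9:3  d10:3  d11:3 — peak 8.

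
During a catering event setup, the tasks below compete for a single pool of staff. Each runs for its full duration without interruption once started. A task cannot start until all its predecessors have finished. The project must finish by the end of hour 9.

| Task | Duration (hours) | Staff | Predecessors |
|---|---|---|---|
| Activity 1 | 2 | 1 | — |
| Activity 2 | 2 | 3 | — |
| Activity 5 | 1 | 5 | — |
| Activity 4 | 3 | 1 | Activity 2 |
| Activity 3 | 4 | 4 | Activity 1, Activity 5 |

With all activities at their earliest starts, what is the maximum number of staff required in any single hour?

9

Early-start schedule: Activity 1@1, Activity 2@1, Activity 5@1, Activity 4@3, Activity 3@3.
Load per hour: hour 1: 9, hour 2: 4, hour 3: 5, hour 4: 5, hour 5: 5, hour 6: 4, hour 7: 0, hour 8: 0, hour 9: 0.
Peak is 9.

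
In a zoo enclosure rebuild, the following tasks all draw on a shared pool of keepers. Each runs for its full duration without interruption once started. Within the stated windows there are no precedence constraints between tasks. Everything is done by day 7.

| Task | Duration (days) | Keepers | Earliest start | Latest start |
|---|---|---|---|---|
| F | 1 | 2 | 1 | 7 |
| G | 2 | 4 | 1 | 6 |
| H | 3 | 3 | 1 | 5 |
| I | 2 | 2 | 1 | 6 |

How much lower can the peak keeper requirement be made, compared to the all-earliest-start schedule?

Early-start peak: d1:11  d2:9  d3:3  d4:0  d5:0  d6:0  d7:0 ⇒ 11.
Leveled (F@1, G@3, H@5, I@1): d1:4  d2:2  d3:4  d4:4  d5:3  d6:3  d7:3 ⇒ 4.
Reduction 11 − 4 = 7.

7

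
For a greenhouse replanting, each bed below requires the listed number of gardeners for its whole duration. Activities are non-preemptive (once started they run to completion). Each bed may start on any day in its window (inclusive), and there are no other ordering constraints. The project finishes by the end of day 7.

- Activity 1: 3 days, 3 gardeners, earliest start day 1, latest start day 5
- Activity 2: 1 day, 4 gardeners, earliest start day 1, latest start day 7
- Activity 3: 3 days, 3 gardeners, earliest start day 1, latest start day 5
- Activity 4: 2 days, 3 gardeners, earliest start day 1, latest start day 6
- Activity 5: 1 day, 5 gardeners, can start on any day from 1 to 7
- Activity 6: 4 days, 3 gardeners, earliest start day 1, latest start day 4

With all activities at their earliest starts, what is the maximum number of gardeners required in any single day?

Early-start schedule: Activity 1@1, Activity 2@1, Activity 3@1, Activity 4@1, Activity 5@1, Activity 6@1.
Load per day: day 1: 21, day 2: 12, day 3: 9, day 4: 3, day 5: 0, day 6: 0, day 7: 0.
Peak is 21.

21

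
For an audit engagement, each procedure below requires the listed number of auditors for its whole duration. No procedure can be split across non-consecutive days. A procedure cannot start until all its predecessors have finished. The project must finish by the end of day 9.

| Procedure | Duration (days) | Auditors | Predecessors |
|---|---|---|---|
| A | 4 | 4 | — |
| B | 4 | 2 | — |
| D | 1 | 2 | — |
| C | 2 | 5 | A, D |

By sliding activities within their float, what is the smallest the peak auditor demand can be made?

6

Early-start (A@1, B@1, D@1, C@5) gives peak 8: d1:8  d2:6  d3:6  d4:6  d5:5  d6:5  d7:0  d8:0  d9:0.
Shift D→5, C→6.
Schedule A@1, B@1, D@5, C@6: d1:6  d2:6  d3:6  d4:6  d5:2  d6:5  d7:5  d8:0  d9:0 — peak 6.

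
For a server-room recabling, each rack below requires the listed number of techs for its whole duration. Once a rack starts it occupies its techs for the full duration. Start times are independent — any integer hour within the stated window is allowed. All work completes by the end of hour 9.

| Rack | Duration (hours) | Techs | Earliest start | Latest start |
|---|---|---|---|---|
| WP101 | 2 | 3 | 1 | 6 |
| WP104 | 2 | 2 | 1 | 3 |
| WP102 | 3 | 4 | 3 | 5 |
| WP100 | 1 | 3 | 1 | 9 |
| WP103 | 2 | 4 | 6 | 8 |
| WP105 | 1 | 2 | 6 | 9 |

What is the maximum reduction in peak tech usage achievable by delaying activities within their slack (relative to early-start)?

3

Early-start peak: h1:8  h2:5  h3:4  h4:4  h5:4  h6:6  h7:4  h8:0  h9:0 ⇒ 8.
Leveled (WP101@1, WP104@1, WP102@3, WP100@6, WP103@7, WP105@6): h1:5  h2:5  h3:4  h4:4  h5:4  h6:5  h7:4  h8:4  h9:0 ⇒ 5.
Reduction 8 − 5 = 3.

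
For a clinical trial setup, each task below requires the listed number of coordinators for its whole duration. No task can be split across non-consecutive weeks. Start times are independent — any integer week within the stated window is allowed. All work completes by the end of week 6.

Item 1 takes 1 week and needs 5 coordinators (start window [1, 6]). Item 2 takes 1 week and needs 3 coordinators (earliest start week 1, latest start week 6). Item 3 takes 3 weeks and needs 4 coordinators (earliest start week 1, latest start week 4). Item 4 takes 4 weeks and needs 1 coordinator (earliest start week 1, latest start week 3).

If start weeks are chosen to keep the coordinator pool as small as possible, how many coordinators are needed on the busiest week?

Early-start (Item 1@1, Item 2@1, Item 3@1, Item 4@1) gives peak 13: w1:13  w2:5  w3:5  w4:1  w5:0  w6:0.
Shift Item 2→2, Item 3→3, Item 4→2.
Schedule Item 1@1, Item 2@2, Item 3@3, Item 4@2: w1:5  w2:4  w3:5  w4:5  w5:5  w6:0 — peak 5.

5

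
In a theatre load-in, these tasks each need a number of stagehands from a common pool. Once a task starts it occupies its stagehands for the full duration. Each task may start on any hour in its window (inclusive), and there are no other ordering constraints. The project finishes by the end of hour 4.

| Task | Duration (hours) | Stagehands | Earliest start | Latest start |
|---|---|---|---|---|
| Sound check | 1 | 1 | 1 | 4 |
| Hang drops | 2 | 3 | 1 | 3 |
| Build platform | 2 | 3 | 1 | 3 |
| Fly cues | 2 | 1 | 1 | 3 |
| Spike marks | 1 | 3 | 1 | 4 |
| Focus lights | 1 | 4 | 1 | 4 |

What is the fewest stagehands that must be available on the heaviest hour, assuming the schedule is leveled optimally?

Early-start (Sound check@1, Hang drops@1, Build platform@1, Fly cues@1, Spike marks@1, Focus lights@1) gives peak 15: h1:15  h2:7  h3:0  h4:0.
Shift Hang drops→2, Build platform→3, Spike marks→4.
Schedule Sound check@1, Hang drops@2, Build platform@3, Fly cues@1, Spike marks@4, Focus lights@1: h1:6  h2:4  h3:6  h4:6 — peak 6.
Total stagehand-hours = 22 over 4 hours ⇒ peak ≥ ⌈22/4⌉ = 6, so 6 is optimal.

6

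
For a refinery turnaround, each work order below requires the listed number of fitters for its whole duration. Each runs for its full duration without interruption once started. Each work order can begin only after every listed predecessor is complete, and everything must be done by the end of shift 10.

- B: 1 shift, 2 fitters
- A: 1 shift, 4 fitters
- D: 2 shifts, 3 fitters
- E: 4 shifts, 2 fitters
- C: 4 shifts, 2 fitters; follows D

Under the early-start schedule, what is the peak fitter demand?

Early-start schedule: B@1, A@1, D@1, E@1, C@3.
Load per shift: shift 1: 11, shift 2: 5, shift 3: 4, shift 4: 4, shift 5: 2, shift 6: 2, shift 7: 0, shift 8: 0, shift 9: 0, shift 10: 0.
Peak is 11.

11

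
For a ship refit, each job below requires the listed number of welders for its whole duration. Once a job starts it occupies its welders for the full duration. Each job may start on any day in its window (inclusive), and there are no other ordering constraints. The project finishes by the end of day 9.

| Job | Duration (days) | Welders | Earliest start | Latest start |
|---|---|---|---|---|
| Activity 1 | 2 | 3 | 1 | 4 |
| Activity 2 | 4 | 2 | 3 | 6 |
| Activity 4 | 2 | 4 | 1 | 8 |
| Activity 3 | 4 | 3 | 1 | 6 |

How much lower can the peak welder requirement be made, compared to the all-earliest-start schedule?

Early-start peak: d1:10  d2:10  d3:5  d4:5  d5:2  d6:2  d7:0  d8:0  d9:0 ⇒ 10.
Leveled (Activity 1@1, Activity 2@3, Activity 4@7, Activity 3@3): d1:3  d2:3  d3:5  d4:5  d5:5  d6:5  d7:4  d8:4  d9:0 ⇒ 5.
Reduction 10 − 5 = 5.

5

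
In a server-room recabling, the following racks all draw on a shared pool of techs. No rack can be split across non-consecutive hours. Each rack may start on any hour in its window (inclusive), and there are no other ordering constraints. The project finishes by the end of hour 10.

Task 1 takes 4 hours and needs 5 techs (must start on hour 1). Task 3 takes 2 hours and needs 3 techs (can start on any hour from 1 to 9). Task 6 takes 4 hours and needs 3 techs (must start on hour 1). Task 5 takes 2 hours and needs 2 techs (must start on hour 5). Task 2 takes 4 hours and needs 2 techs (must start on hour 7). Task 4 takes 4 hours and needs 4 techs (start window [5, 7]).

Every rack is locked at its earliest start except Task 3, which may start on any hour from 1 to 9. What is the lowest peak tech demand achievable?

8

Task 3@1: h1:11  h2:11  h3:8  h4:8  h5:6  h6:6  h7:6  h8:6  h9:2  h10:2 → peak 11
Task 3@2: h1:8  h2:11  h3:11  h4:8  h5:6  h6:6  h7:6  h8:6  h9:2  h10:2 → peak 11
Task 3@3: h1:8  h2:8  h3:11  h4:11  h5:6  h6:6  h7:6  h8:6  h9:2  h10:2 → peak 11
Task 3@4: h1:8  h2:8  h3:8  h4:11  h5:9  h6:6  h7:6  h8:6  h9:2  h10:2 → peak 11
Task 3@5: h1:8  h2:8  h3:8  h4:8  h5:9  h6:9  h7:6  h8:6  h9:2  h10:2 → peak 9
Task 3@6: h1:8  h2:8  h3:8  h4:8  h5:6  h6:9  h7:9  h8:6  h9:2  h10:2 → peak 9
Task 3@7: h1:8  h2:8  h3:8  h4:8  h5:6  h6:6  h7:9  h8:9  h9:2  h10:2 → peak 9
Task 3@8: h1:8  h2:8  h3:8  h4:8  h5:6  h6:6  h7:6  h8:9  h9:5  h10:2 → peak 9
Task 3@9: h1:8  h2:8  h3:8  h4:8  h5:6  h6:6  h7:6  h8:6  h9:5  h10:5 → peak 8
Best is Task 3@9, peak 8.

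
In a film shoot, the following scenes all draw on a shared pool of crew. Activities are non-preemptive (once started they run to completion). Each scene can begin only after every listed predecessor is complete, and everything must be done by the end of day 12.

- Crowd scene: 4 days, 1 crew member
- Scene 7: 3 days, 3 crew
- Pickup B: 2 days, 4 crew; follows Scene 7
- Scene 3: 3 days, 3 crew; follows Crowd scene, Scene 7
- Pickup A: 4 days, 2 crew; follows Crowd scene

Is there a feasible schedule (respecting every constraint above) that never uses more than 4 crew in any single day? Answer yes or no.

The minimum achievable peak is 5; 4 < 5, so no feasible schedule stays within the cap.

no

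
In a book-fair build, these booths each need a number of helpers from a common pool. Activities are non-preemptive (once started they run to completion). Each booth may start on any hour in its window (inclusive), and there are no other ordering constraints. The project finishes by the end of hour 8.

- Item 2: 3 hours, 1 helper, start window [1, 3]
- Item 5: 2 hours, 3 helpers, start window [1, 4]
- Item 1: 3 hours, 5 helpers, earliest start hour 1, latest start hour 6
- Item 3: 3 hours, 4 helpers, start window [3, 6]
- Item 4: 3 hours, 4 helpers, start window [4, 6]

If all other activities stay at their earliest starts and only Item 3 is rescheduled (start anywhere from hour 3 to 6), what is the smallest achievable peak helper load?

9

Item 3@3: h1:9  h2:9  h3:10  h4:8  h5:8  h6:4  h7:0  h8:0 → peak 10
Item 3@4: h1:9  h2:9  h3:6  h4:8  h5:8  h6:8  h7:0  h8:0 → peak 9
Item 3@5: h1:9  h2:9  h3:6  h4:4  h5:8  h6:8  h7:4  h8:0 → peak 9
Item 3@6: h1:9  h2:9  h3:6  h4:4  h5:4  h6:8  h7:4  h8:4 → peak 9
Best is Item 3@4, peak 9.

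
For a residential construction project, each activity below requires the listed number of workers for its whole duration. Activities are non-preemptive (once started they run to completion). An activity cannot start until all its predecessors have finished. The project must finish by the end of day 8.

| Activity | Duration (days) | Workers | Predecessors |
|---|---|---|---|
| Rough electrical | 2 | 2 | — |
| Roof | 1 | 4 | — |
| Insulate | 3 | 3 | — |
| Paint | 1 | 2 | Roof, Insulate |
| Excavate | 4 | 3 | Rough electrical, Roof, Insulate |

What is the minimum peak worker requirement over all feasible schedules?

Early-start (Rough electrical@1, Roof@1, Insulate@1, Paint@4, Excavate@4) gives peak 9: d1:9  d2:5  d3:3  d4:5  d5:3  d6:3  d7:3  d8:0.
Shift Roof→4, Paint→5, Excavate→5.
Schedule Rough electrical@1, Roof@4, Insulate@1, Paint@5, Excavate@5: d1:5  d2:5  d3:3  d4:4  d5:5  d6:3  d7:3  d8:3 — peak 5.

5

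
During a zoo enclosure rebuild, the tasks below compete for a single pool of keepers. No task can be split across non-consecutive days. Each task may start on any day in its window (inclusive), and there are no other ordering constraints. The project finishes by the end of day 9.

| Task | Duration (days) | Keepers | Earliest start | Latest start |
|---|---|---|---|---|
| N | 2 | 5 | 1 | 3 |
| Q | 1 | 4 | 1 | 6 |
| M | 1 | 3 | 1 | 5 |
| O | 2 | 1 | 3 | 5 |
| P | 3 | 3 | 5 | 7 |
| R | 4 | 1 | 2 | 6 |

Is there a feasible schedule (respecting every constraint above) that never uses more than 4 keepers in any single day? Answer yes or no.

The minimum achievable peak is 5; 4 < 5, so no feasible schedule stays within the cap.

no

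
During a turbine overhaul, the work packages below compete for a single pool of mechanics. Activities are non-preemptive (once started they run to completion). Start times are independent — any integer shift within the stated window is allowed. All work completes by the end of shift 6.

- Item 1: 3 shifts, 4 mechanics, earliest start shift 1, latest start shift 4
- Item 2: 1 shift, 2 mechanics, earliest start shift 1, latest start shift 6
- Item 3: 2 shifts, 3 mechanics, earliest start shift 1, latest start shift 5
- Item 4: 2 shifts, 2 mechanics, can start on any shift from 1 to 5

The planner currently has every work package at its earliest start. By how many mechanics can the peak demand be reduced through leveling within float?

6

Early-start peak: s1:11  s2:9  s3:4  s4:0  s5:0  s6:0 ⇒ 11.
Leveled (Item 1@1, Item 2@4, Item 3@4, Item 4@5): s1:4  s2:4  s3:4  s4:5  s5:5  s6:2 ⇒ 5.
Reduction 11 − 5 = 6.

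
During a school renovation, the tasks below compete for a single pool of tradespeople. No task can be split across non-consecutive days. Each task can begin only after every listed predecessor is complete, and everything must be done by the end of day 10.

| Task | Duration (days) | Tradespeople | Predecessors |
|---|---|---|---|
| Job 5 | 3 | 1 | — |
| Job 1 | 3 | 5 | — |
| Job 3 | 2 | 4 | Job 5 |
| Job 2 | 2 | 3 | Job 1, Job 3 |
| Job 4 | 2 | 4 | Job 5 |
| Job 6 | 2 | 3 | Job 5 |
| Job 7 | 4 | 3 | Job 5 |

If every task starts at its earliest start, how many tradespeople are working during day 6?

At early start, day 6 has: Job 2, Job 7.
Demand: 3 + 3 = 6.

6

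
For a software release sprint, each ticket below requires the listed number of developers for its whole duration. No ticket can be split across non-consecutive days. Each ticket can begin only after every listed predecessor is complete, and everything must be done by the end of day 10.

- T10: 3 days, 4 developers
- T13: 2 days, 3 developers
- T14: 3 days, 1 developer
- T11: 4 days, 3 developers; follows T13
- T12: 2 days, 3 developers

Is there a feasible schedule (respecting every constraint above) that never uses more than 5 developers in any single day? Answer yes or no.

no

The minimum achievable peak is 6; 5 < 6, so no feasible schedule stays within the cap.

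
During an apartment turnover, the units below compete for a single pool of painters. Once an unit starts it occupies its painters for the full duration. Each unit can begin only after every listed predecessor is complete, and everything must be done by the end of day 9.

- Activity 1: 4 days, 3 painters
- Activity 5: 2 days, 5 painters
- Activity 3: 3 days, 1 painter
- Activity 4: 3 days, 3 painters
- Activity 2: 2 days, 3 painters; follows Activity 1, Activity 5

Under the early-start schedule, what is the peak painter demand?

Early-start schedule: Activity 1@1, Activity 5@1, Activity 3@1, Activity 4@1, Activity 2@5.
Load per day: day 1: 12, day 2: 12, day 3: 7, day 4: 3, day 5: 3, day 6: 3, day 7: 0, day 8: 0, day 9: 0.
Peak is 12.

12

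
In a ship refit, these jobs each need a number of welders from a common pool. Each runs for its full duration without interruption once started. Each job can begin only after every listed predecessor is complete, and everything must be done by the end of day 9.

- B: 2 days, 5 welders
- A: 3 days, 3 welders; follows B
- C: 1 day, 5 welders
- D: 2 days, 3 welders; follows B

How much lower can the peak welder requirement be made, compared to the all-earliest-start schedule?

Early-start peak: d1:10  d2:5  d3:6  d4:6  d5:3  d6:0  d7:0  d8:0  d9:0 ⇒ 10.
Leveled (B@1, A@3, C@6, D@7): d1:5  d2:5  d3:3  d4:3  d5:3  d6:5  d7:3  d8:3  d9:0 ⇒ 5.
Reduction 10 − 5 = 5.

5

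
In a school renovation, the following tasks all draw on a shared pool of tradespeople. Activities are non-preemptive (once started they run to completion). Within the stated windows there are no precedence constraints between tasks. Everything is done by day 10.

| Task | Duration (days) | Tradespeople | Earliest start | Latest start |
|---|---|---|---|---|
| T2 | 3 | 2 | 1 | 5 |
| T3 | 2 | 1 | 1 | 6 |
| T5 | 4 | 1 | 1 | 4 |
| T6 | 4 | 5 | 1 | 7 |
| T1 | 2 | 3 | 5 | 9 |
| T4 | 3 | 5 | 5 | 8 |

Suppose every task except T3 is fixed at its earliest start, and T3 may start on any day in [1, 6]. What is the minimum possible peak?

T3@1: d1:9  d2:9  d3:8  d4:6  d5:8  d6:8  d7:5  d8:0  d9:0  d10:0 → peak 9
T3@2: d1:8  d2:9  d3:9  d4:6  d5:8  d6:8  d7:5  d8:0  d9:0  d10:0 → peak 9
T3@3: d1:8  d2:8  d3:9  d4:7  d5:8  d6:8  d7:5  d8:0  d9:0  d10:0 → peak 9
T3@4: d1:8  d2:8  d3:8  d4:7  d5:9  d6:8  d7:5  d8:0  d9:0  d10:0 → peak 9
T3@5: d1:8  d2:8  d3:8  d4:6  d5:9  d6:9  d7:5  d8:0  d9:0  d10:0 → peak 9
T3@6: d1:8  d2:8  d3:8  d4:6  d5:8  d6:9  d7:6  d8:0  d9:0  d10:0 → peak 9
Best is T3@1, peak 9.

9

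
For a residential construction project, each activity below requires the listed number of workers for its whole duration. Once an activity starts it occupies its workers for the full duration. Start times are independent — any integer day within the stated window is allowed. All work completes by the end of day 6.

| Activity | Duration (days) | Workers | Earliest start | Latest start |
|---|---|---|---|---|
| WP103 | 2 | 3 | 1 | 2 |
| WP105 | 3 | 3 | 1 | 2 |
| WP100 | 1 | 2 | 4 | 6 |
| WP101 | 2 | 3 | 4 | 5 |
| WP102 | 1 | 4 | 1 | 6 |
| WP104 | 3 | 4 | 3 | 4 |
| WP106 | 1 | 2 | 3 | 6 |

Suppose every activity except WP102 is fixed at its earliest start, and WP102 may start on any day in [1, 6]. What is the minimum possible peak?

WP102@1: d1:10  d2:6  d3:9  d4:9  d5:7  d6:0 → peak 10
WP102@2: d1:6  d2:10  d3:9  d4:9  d5:7  d6:0 → peak 10
WP102@3: d1:6  d2:6  d3:13  d4:9  d5:7  d6:0 → peak 13
WP102@4: d1:6  d2:6  d3:9  d4:13  d5:7  d6:0 → peak 13
WP102@5: d1:6  d2:6  d3:9  d4:9  d5:11  d6:0 → peak 11
WP102@6: d1:6  d2:6  d3:9  d4:9  d5:7  d6:4 → peak 9
Best is WP102@6, peak 9.

9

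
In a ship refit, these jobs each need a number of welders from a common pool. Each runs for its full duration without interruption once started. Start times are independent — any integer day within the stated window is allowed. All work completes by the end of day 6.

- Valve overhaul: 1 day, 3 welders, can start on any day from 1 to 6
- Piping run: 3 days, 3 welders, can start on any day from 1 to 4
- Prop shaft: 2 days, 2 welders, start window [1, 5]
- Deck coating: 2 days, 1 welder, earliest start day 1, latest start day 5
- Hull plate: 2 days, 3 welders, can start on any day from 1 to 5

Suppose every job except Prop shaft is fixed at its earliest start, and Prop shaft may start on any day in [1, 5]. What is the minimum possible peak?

Prop shaft@1: d1:12  d2:9  d3:3  d4:0  d5:0  d6:0 → peak 12
Prop shaft@2: d1:10  d2:9  d3:5  d4:0  d5:0  d6:0 → peak 10
Prop shaft@3: d1:10  d2:7  d3:5  d4:2  d5:0  d6:0 → peak 10
Prop shaft@4: d1:10  d2:7  d3:3  d4:2  d5:2  d6:0 → peak 10
Prop shaft@5: d1:10  d2:7  d3:3  d4:0  d5:2  d6:2 → peak 10
Best is Prop shaft@2, peak 10.

10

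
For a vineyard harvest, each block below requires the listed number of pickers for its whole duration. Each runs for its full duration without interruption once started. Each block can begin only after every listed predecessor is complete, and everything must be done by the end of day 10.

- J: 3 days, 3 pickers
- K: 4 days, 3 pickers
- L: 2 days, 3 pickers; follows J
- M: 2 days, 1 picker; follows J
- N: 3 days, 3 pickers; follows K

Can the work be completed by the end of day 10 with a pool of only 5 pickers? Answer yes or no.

no

The minimum achievable peak is 6; 5 < 6, so no feasible schedule stays within the cap.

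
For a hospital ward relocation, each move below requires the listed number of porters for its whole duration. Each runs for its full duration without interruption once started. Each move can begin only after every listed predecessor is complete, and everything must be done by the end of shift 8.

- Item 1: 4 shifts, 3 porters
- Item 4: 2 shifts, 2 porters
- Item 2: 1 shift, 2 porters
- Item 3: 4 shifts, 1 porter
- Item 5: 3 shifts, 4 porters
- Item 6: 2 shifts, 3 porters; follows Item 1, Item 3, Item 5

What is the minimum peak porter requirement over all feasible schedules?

8

Early-start (Item 1@1, Item 4@1, Item 2@1, Item 3@1, Item 5@1, Item 6@5) gives peak 12: s1:12  s2:10  s3:8  s4:4  s5:3  s6:3  s7:0  s8:0.
Shift Item 5→3, Item 6→6.
Schedule Item 1@1, Item 4@1, Item 2@1, Item 3@1, Item 5@3, Item 6@6: s1:8  s2:6  s3:8  s4:8  s5:4  s6:3  s7:3  s8:0 — peak 8.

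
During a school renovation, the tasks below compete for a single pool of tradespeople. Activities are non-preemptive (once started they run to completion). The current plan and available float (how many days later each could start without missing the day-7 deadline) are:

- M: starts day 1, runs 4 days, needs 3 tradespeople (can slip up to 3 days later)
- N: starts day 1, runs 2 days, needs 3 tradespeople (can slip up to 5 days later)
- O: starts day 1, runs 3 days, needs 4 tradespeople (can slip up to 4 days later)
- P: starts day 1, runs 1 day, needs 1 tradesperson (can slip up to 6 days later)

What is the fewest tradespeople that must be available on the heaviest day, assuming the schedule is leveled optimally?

Early-start (M@1, N@1, O@1, P@1) gives peak 11: d1:11  d2:10  d3:7  d4:3  d5:0  d6:0  d7:0.
Shift O→5, P→3.
Schedule M@1, N@1, O@5, P@3: d1:6  d2:6  d3:4  d4:3  d5:4  d6:4  d7:4 — peak 6.

6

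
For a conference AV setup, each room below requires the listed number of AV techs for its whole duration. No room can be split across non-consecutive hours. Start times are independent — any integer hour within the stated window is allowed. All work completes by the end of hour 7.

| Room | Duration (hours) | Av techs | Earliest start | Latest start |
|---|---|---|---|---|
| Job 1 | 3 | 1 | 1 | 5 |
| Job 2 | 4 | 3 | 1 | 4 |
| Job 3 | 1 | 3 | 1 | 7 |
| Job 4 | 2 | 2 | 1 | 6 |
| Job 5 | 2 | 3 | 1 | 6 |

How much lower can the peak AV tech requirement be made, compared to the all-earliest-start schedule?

7

Early-start peak: h1:12  h2:9  h3:4  h4:3  h5:0  h6:0  h7:0 ⇒ 12.
Leveled (Job 1@1, Job 2@1, Job 3@5, Job 4@4, Job 5@6): h1:4  h2:4  h3:4  h4:5  h5:5  h6:3  h7:3 ⇒ 5.
Reduction 12 − 5 = 7.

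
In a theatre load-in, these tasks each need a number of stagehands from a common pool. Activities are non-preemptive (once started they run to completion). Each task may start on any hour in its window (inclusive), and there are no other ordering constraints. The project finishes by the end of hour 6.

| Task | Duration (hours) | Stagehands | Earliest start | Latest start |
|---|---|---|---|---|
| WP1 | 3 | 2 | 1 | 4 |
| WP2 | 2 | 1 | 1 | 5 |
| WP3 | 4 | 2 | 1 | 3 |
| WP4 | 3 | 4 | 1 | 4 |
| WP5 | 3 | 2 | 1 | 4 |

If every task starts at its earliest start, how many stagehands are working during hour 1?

11

At early start, hour 1 has: WP1, WP2, WP3, WP4, WP5.
Demand: 2 + 1 + 2 + 4 + 2 = 11.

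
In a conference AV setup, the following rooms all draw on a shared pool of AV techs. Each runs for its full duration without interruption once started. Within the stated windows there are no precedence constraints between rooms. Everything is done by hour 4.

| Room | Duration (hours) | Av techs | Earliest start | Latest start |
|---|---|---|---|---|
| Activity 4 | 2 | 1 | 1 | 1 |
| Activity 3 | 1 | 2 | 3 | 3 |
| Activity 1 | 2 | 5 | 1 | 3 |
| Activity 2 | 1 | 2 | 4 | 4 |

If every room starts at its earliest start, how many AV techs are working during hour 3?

2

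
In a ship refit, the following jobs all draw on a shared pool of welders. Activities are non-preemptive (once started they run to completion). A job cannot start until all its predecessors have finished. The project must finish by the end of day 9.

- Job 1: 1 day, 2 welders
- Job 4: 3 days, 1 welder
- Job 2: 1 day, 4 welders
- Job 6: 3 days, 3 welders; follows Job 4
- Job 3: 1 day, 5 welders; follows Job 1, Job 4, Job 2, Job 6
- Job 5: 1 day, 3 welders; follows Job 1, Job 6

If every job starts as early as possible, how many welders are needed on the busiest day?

Early-start schedule: Job 1@1, Job 4@1, Job 2@1, Job 6@4, Job 3@7, Job 5@7.
Load per day: day 1: 7, day 2: 1, day 3: 1, day 4: 3, day 5: 3, day 6: 3, day 7: 8, day 8: 0, day 9: 0.
Peak is 8.

8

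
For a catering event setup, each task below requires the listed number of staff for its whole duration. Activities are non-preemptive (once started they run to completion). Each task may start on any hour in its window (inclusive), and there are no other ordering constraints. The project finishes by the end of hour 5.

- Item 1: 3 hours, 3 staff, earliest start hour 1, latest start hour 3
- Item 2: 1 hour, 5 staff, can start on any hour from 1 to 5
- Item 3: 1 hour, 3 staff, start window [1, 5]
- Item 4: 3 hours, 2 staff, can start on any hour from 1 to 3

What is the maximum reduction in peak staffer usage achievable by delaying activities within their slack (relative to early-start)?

8

Early-start peak: h1:13  h2:5  h3:5  h4:0  h5:0 ⇒ 13.
Leveled (Item 1@1, Item 2@4, Item 3@5, Item 4@1): h1:5  h2:5  h3:5  h4:5  h5:3 ⇒ 5.
Reduction 13 − 5 = 8.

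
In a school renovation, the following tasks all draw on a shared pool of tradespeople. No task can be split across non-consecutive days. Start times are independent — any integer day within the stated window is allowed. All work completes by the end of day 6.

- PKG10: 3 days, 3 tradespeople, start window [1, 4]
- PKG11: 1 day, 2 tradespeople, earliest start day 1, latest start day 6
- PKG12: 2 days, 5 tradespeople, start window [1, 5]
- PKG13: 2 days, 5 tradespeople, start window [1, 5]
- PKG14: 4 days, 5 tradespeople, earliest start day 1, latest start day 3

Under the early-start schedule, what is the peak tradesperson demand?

Early-start schedule: PKG10@1, PKG11@1, PKG12@1, PKG13@1, PKG14@1.
Load per day: day 1: 20, day 2: 18, day 3: 8, day 4: 5, day 5: 0, day 6: 0.
Peak is 20.

20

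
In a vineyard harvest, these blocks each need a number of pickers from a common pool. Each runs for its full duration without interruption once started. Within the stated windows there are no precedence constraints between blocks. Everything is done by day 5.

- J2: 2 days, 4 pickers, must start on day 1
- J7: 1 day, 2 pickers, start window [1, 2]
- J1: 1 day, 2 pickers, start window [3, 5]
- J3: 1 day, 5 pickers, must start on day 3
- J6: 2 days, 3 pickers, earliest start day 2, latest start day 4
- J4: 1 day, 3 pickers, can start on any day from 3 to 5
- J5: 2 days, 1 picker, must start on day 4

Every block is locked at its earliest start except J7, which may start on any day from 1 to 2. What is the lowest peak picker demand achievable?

13

J7@1: d1:6  d2:7  d3:13  d4:1  d5:1 → peak 13
J7@2: d1:4  d2:9  d3:13  d4:1  d5:1 → peak 13
Best is J7@1, peak 13.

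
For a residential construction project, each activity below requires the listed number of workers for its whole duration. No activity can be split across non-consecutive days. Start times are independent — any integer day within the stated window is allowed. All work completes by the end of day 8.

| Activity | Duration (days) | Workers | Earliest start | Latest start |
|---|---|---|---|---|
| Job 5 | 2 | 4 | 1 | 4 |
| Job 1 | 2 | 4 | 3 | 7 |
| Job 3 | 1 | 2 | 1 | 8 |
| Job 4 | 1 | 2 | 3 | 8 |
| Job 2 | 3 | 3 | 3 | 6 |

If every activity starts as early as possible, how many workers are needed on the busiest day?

9

Early-start schedule: Job 5@1, Job 1@3, Job 3@1, Job 4@3, Job 2@3.
Load per day: day 1: 6, day 2: 4, day 3: 9, day 4: 7, day 5: 3, day 6: 0, day 7: 0, day 8: 0.
Peak is 9.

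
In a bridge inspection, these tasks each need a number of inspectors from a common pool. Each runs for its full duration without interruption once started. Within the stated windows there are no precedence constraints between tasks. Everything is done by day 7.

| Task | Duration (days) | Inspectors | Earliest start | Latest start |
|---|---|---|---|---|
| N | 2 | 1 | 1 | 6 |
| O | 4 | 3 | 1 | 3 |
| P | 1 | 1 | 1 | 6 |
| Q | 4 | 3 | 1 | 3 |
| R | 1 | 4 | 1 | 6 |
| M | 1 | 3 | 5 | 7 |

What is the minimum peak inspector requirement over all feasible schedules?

Early-start (N@1, O@1, P@1, Q@1, R@1, M@5) gives peak 12: d1:12  d2:7  d3:6  d4:6  d5:3  d6:0  d7:0.
Shift O→2, Q→3, M→6.
Schedule N@1, O@2, P@1, Q@3, R@1, M@6: d1:6  d2:4  d3:6  d4:6  d5:6  d6:6  d7:0 — peak 6.

6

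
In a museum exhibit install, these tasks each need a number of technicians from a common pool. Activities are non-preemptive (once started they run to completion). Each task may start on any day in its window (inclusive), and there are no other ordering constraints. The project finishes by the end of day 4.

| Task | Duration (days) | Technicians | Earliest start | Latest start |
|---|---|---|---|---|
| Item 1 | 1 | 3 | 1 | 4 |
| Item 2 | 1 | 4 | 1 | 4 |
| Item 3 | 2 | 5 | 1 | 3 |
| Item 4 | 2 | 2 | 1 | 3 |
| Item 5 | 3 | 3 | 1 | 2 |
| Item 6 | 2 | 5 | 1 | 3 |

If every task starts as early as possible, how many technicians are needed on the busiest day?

Early-start schedule: Item 1@1, Item 2@1, Item 3@1, Item 4@1, Item 5@1, Item 6@1.
Load per day: day 1: 22, day 2: 15, day 3: 3, day 4: 0.
Peak is 22.

22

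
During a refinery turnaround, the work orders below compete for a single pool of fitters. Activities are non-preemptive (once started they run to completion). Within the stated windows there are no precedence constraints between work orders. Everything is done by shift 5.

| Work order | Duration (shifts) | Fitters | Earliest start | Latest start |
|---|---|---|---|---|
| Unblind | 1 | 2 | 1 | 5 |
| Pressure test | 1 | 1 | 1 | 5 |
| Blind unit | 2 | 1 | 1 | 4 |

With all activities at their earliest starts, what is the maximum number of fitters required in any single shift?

Early-start schedule: Unblind@1, Pressure test@1, Blind unit@1.
Load per shift: shift 1: 4, shift 2: 1, shift 3: 0, shift 4: 0, shift 5: 0.
Peak is 4.

4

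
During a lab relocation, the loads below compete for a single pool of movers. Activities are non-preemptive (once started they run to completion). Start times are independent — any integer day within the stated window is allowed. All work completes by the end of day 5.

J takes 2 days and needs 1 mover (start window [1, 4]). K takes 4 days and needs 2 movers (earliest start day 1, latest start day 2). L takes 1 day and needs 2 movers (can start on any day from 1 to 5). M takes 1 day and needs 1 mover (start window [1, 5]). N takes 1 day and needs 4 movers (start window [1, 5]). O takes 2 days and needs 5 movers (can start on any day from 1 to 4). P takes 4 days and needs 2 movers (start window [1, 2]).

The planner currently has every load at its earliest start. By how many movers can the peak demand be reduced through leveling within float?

Early-start peak: d1:17  d2:10  d3:4  d4:4  d5:0 ⇒ 17.
Leveled (J@1, K@1, L@1, M@1, N@2, O@3, P@1): d1:8  d2:9  d3:9  d4:9  d5:0 ⇒ 9.
Reduction 17 − 9 = 8.

8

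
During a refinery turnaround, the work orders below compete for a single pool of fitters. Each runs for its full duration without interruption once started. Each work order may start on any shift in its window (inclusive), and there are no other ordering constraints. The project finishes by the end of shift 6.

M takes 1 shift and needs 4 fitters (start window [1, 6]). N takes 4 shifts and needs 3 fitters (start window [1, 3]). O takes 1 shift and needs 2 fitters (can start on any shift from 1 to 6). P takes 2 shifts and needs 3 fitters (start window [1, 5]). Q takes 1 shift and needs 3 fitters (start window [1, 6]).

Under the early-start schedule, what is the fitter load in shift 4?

3

At early start, shift 4 has: N.
Demand: 3 = 3.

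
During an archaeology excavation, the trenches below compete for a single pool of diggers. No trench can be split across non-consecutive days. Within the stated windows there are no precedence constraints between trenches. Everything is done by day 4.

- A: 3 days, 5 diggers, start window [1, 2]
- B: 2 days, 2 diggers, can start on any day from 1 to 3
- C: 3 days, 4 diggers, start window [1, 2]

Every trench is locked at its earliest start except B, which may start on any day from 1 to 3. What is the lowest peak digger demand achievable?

B@1: d1:11  d2:11  d3:9  d4:0 → peak 11
B@2: d1:9  d2:11  d3:11  d4:0 → peak 11
B@3: d1:9  d2:9  d3:11  d4:2 → peak 11
Best is B@1, peak 11.

11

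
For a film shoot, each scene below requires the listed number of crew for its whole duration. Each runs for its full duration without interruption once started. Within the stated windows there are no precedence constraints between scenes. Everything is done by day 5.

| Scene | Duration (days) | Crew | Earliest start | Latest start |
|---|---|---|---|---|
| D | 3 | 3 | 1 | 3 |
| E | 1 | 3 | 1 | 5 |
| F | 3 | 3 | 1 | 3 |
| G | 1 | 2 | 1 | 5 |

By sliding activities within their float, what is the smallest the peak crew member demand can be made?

Early-start (D@1, E@1, F@1, G@1) gives peak 11: d1:11  d2:6  d3:6  d4:0  d5:0.
Shift F→2, G→4.
Schedule D@1, E@1, F@2, G@4: d1:6  d2:6  d3:6  d4:5  d5:0 — peak 6.

6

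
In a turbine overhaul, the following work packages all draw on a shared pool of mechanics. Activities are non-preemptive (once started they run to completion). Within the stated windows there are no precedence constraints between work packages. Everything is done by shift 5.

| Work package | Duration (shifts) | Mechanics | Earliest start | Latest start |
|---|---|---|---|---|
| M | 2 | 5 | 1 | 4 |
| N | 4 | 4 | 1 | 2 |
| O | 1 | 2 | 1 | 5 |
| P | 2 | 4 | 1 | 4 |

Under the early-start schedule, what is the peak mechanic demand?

Early-start schedule: M@1, N@1, O@1, P@1.
Load per shift: shift 1: 15, shift 2: 13, shift 3: 4, shift 4: 4, shift 5: 0.
Peak is 15.

15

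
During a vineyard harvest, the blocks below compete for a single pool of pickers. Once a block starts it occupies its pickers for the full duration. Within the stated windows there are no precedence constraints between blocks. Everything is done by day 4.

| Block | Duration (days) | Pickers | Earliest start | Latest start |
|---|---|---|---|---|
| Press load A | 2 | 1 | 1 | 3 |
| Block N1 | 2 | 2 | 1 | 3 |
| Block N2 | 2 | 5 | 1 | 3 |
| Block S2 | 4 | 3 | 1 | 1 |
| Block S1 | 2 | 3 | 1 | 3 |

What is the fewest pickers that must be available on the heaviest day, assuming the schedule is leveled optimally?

Early-start (Press load A@1, Block N1@1, Block N2@1, Block S2@1, Block S1@1) gives peak 14: d1:14  d2:14  d3:3  d4:3.
Shift Block N2→3.
Schedule Press load A@1, Block N1@1, Block N2@3, Block S2@1, Block S1@1: d1:9  d2:9  d3:8  d4:8 — peak 9.
Total picker-days = 34 over 4 days ⇒ peak ≥ ⌈34/4⌉ = 9, so 9 is optimal.

9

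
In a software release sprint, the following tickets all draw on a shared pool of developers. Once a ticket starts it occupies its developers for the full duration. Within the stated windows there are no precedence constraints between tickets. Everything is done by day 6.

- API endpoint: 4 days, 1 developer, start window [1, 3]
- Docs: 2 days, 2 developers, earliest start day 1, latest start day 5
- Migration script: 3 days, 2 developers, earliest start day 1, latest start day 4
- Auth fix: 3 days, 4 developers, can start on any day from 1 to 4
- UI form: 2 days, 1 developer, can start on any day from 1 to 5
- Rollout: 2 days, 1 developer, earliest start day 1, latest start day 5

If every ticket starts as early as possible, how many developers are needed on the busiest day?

Early-start schedule: API endpoint@1, Docs@1, Migration script@1, Auth fix@1, UI form@1, Rollout@1.
Load per day: day 1: 11, day 2: 11, day 3: 7, day 4: 1, day 5: 0, day 6: 0.
Peak is 11.

11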